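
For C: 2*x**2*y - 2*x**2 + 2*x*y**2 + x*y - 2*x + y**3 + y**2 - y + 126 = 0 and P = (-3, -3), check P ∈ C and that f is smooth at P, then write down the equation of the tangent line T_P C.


Tangent line at P: 61*x + 71*y + 396 = 0.

Step 1: f(-3, -3) = 0, so P lies on C.
Step 2: partial derivatives
  f_x(x, y) = 4*x*y - 4*x + 2*y**2 + y - 2, f_y(x, y) = 2*x**2 + 4*x*y + x + 3*y**2 + 2*y - 1.
  f_x(P) = 61, f_y(P) = 71 (gradient nonzero, so P is smooth).
Step 3: tangent line at P: 61·(x − -3) + 71·(y − -3) = 0.
Expanding: 61*x + 71*y + 396 = 0.


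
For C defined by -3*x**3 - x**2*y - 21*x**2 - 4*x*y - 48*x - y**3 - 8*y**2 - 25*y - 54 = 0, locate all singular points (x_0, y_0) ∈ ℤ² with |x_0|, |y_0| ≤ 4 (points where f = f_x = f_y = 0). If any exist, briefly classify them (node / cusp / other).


Singular points: {(-2, -3)}; classification: cusp.

Compute partial derivatives:
  f_x = -9*x**2 - 2*x*y - 42*x - 4*y - 48.
  f_y = -x**2 - 4*x - 3*y**2 - 16*y - 25.
Scan x_0 ∈ {−4, ..., 4}. For each x_0, f_y(x_0, y) is a polynomial in y; find its integer roots y ∈ {−4, ..., 4}, then test f_x and f at those candidates.
  x = -4: f_y(-4, y) = -3*y**2 - 16*y - 25; no integer root y with |y| ≤ 4.
  x = -3: f_y(-3, y) = -3*y**2 - 16*y - 22; no integer root y with |y| ≤ 4.
  x = -2: f_y(-2, y) = -3*y**2 - 16*y - 21; vanishes at y ∈ {-3}. (-2, -3): f_x = 0, f = 0 — SINGULAR.
  x = -1: f_y(-1, y) = -3*y**2 - 16*y - 22; no integer root y with |y| ≤ 4.
  x = 0: f_y(0, y) = -3*y**2 - 16*y - 25; no integer root y with |y| ≤ 4.
  x = 1: f_y(1, y) = -3*y**2 - 16*y - 30; no integer root y with |y| ≤ 4.
  x = 2: f_y(2, y) = -3*y**2 - 16*y - 37; no integer root y with |y| ≤ 4.
  x = 3: f_y(3, y) = -3*y**2 - 16*y - 46; no integer root y with |y| ≤ 4.
  x = 4: f_y(4, y) = -3*y**2 - 16*y - 57; no integer root y with |y| ≤ 4.
Only singular point on the grid: (-2, -3).
Classify: substitute x = -2 + u, y = -3 + v and expand: f = -3*u**3 - u**2*v - v**3 + v**2.
No constant or linear terms (consistent with a singular point). Quadratic part: v**2. Cubic part: -3*u**3 - u**2*v - v**3.
The quadratic part v**2 is a perfect square, so there is a single (double) tangent line v = 0, i.e. y = -3. Restricting the cubic part to that line (v = 0) leaves -3*u**3 ≠ 0, so f is not divisible by v and the branch is v² ≈ 3*u**3 to lowest order — this is a cusp.
Classification: cusp.


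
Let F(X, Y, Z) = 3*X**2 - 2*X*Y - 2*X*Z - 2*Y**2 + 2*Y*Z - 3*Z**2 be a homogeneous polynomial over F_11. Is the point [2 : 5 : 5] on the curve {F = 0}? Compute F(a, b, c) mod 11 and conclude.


F(2,5,5) ≡ 7 (mod 11); P is NOT on the curve.

Evaluate F(2, 5, 5) term-by-term (mod 11).
  3*X**2 ↦ 3·4·1·1 = 12
  -2*X*Y ↦ -2·2·5·1 = -20
  -2*X*Z ↦ -2·2·1·5 = -20
  -2*Y**2 ↦ -2·1·25·1 = -50
  2*Y*Z ↦ 2·1·5·5 = 50
  -3*Z**2 ↦ -3·1·1·25 = -75
Sum: F(2, 5, 5) = (12) + (-20) + (-20) + (-50) + (50) + (-75) = -103.
Reducing mod 11: -103 ≡ 7 (mod 11).
Since F(a, b, c) ≡ 7 ≠ 0 (mod 11), P does NOT lie on the curve.


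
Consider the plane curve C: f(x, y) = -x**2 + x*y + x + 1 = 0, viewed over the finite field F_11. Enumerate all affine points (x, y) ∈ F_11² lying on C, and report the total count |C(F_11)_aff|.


Affine F_11-points: {(1, 10), (2, 6), (3, 9), (4, 0), (5, 6), (6, 3), (7, 9), (8, 0), (9, 3), (10, 10)}; count = 10.

For each of the 121 pairs (x, y) ∈ F_11², evaluate f(x, y) mod 11. Record the zeros.
  x = 0: [0↦1, 1↦1, 2↦1, 3↦1, 4↦1, 5↦1, 6↦1, 7↦1, 8↦1, 9↦1, 10↦1]  zeros at y ∈ ∅
  x = 1: [0↦1, 1↦2, 2↦3, 3↦4, 4↦5, 5↦6, 6↦7, 7↦8, 8↦9, 9↦10, 10↦0]  zeros at y ∈ {10}
  x = 2: [0↦10, 1↦1, 2↦3, 3↦5, 4↦7, 5↦9, 6↦0, 7↦2, 8↦4, 9↦6, 10↦8]  zeros at y ∈ {6}
  x = 3: [0↦6, 1↦9, 2↦1, 3↦4, 4↦7, 5↦10, 6↦2, 7↦5, 8↦8, 9↦0, 10↦3]  zeros at y ∈ {9}
  x = 4: [0↦0, 1↦4, 2↦8, 3↦1, 4↦5, 5↦9, 6↦2, 7↦6, 8↦10, 9↦3, 10↦7]  zeros at y ∈ {0}
  x = 5: [0↦3, 1↦8, 2↦2, 3↦7, 4↦1, 5↦6, 6↦0, 7↦5, 8↦10, 9↦4, 10↦9]  zeros at y ∈ {6}
  x = 6: [0↦4, 1↦10, 2↦5, 3↦0, 4↦6, 5↦1, 6↦7, 7↦2, 8↦8, 9↦3, 10↦9]  zeros at y ∈ {3}
  x = 7: [0↦3, 1↦10, 2↦6, 3↦2, 4↦9, 5↦5, 6↦1, 7↦8, 8↦4, 9↦0, 10↦7]  zeros at y ∈ {9}
  x = 8: [0↦0, 1↦8, 2↦5, 3↦2, 4↦10, 5↦7, 6↦4, 7↦1, 8↦9, 9↦6, 10↦3]  zeros at y ∈ {0}
  x = 9: [0↦6, 1↦4, 2↦2, 3↦0, 4↦9, 5↦7, 6↦5, 7↦3, 8↦1, 9↦10, 10↦8]  zeros at y ∈ {3}
  x = 10: [0↦10, 1↦9, 2↦8, 3↦7, 4↦6, 5↦5, 6↦4, 7↦3, 8↦2, 9↦1, 10↦0]  zeros at y ∈ {10}
Collecting zeros: affine points = {(1, 10), (2, 6), (3, 9), (4, 0), (5, 6), (6, 3), (7, 9), (8, 0), (9, 3), (10, 10)}.
Total count |C(F_11)_aff| = 10.


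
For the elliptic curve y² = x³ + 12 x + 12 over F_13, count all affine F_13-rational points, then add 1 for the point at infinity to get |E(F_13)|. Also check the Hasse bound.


Affine points = {(0, 5), (0, 8), (1, 5), (1, 8), (3, 6), (3, 7), (6, 1), (6, 12), (7, 6), (7, 7), (8, 3), (8, 10), (9, 2), (9, 11), (10, 1), (10, 12), (12, 5), (12, 8)}; affine count = 18; |E(F_13)| = 19.

Discriminant check: Δ ∝ 4a³ + 27b² = 4·12³ + 27·12² = 4·1728 + 27·144 ≡ 10 (mod 13). Nonzero ⇒ E is nonsingular.
For each x ∈ F_13, compute rhs = x³ + 12·x + 12 mod 13, then count y ∈ F_13 with y² ≡ rhs.
  x = 0: rhs = 12, matching y values: 5, 8 (2 points).
  x = 1: rhs = 12, matching y values: 5, 8 (2 points).
  x = 2: rhs = 5, matching y values: none (0 points).
  x = 3: rhs = 10, matching y values: 6, 7 (2 points).
  x = 4: rhs = 7, matching y values: none (0 points).
  x = 5: rhs = 2, matching y values: none (0 points).
  x = 6: rhs = 1, matching y values: 1, 12 (2 points).
  x = 7: rhs = 10, matching y values: 6, 7 (2 points).
  x = 8: rhs = 9, matching y values: 3, 10 (2 points).
  x = 9: rhs = 4, matching y values: 2, 11 (2 points).
  x = 10: rhs = 1, matching y values: 1, 12 (2 points).
  x = 11: rhs = 6, matching y values: none (0 points).
  x = 12: rhs = 12, matching y values: 5, 8 (2 points).
Total affine count: 18.
Full point count |E(F_13)| = 18 + 1 = 19.
Hasse bound: |19 − (13+1)| = |5| = 5 ≤ 2√13 ≈ 7.2111 ✓.


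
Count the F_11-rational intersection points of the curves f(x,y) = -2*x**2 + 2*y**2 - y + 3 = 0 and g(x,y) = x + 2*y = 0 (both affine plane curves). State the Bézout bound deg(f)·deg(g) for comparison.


Common zeros: ∅; count = 0; Bézout bound = 2.

deg(f) = 2, deg(g) = 1, so Bézout bound = 2.
Scan x ∈ F_11. For each x, list the y ∈ F_11 with f(x, y) ≡ 0 and those with g(x, y) ≡ 0 (mod 11); the common zeros in that column are the intersection.
  x = 0: f ≡ 0 at y ∈ ∅; g ≡ 0 at y ∈ {0}; common: ∅.
  x = 1: f ≡ 0 at y ∈ {8, 9}; g ≡ 0 at y ∈ {5}; common: ∅.
  x = 2: f ≡ 0 at y ∈ ∅; g ≡ 0 at y ∈ {10}; common: ∅.
  x = 3: f ≡ 0 at y ∈ {3}; g ≡ 0 at y ∈ {4}; common: ∅.
  x = 4: f ≡ 0 at y ∈ ∅; g ≡ 0 at y ∈ {9}; common: ∅.
  x = 5: f ≡ 0 at y ∈ {7, 10}; g ≡ 0 at y ∈ {3}; common: ∅.
  x = 6: f ≡ 0 at y ∈ {7, 10}; g ≡ 0 at y ∈ {8}; common: ∅.
  x = 7: f ≡ 0 at y ∈ ∅; g ≡ 0 at y ∈ {2}; common: ∅.
  x = 8: f ≡ 0 at y ∈ {3}; g ≡ 0 at y ∈ {7}; common: ∅.
  x = 9: f ≡ 0 at y ∈ ∅; g ≡ 0 at y ∈ {1}; common: ∅.
  x = 10: f ≡ 0 at y ∈ {8, 9}; g ≡ 0 at y ∈ {6}; common: ∅.
Collecting: common zeros = ∅, so the count is 0.
Comparison with the Bézout bound: 0 ≤ 2 = deg(f)·deg(g), as expected for curves with no common component (the affine F_11-count falls short of the bound because intersections may lie at infinity, over extension fields, or carry multiplicity).


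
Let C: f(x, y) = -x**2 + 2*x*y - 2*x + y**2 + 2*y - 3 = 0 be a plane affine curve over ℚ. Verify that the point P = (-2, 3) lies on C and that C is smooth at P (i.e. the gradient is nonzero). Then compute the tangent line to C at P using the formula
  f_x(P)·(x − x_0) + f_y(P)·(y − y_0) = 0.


Tangent line at P: 8*x + 4*y + 4 = 0.

Step 1: f(-2, 3) = 0, so P lies on C.
Step 2: partial derivatives
  f_x(x, y) = -2*x + 2*y - 2, f_y(x, y) = 2*x + 2*y + 2.
  f_x(P) = 8, f_y(P) = 4 (gradient nonzero, so P is smooth).
Step 3: tangent line at P: 8·(x − -2) + 4·(y − 3) = 0.
Expanding: 8*x + 4*y + 4 = 0.


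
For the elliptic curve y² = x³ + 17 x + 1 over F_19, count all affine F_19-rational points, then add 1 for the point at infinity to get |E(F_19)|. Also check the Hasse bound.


Affine points = {(0, 1), (0, 18), (1, 0), (2, 9), (2, 10), (4, 0), (7, 8), (7, 11), (9, 3), (9, 16), (13, 5), (13, 14), (14, 0), (17, 4), (17, 15)}; affine count = 15; |E(F_19)| = 16.

Discriminant check: Δ ∝ 4a³ + 27b² = 4·17³ + 27·1² = 4·4913 + 27·1 ≡ 14 (mod 19). Nonzero ⇒ E is nonsingular.
For each x ∈ F_19, compute rhs = x³ + 17·x + 1 mod 19, then count y ∈ F_19 with y² ≡ rhs.
  x = 0: rhs = 1, matching y values: 1, 18 (2 points).
  x = 1: rhs = 0, matching y values: 0 (1 points).
  x = 2: rhs = 5, matching y values: 9, 10 (2 points).
  x = 3: rhs = 3, matching y values: none (0 points).
  x = 4: rhs = 0, matching y values: 0 (1 points).
  x = 5: rhs = 2, matching y values: none (0 points).
  x = 6: rhs = 15, matching y values: none (0 points).
  x = 7: rhs = 7, matching y values: 8, 11 (2 points).
  x = 8: rhs = 3, matching y values: none (0 points).
  x = 9: rhs = 9, matching y values: 3, 16 (2 points).
  x = 10: rhs = 12, matching y values: none (0 points).
  x = 11: rhs = 18, matching y values: none (0 points).
  x = 12: rhs = 14, matching y values: none (0 points).
  x = 13: rhs = 6, matching y values: 5, 14 (2 points).
  x = 14: rhs = 0, matching y values: 0 (1 points).
  x = 15: rhs = 2, matching y values: none (0 points).
  x = 16: rhs = 18, matching y values: none (0 points).
  x = 17: rhs = 16, matching y values: 4, 15 (2 points).
  x = 18: rhs = 2, matching y values: none (0 points).
Total affine count: 15.
Full point count |E(F_19)| = 15 + 1 = 16.
Hasse bound: |16 − (19+1)| = |-4| = 4 ≤ 2√19 ≈ 8.7178 ✓.


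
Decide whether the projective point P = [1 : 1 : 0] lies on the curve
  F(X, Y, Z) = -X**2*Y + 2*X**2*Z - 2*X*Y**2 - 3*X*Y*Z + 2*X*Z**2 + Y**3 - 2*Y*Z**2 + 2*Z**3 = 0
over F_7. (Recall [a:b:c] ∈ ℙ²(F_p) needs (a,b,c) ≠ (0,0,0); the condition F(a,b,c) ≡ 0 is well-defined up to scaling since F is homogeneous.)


F(1,1,0) ≡ 5 (mod 7); P is NOT on the curve.

Evaluate F(1, 1, 0) term-by-term (mod 7).
  -X**2*Y ↦ -1·1·1·1 = -1
  2*X**2*Z ↦ 2·1·1·0 = 0
  -2*X*Y**2 ↦ -2·1·1·1 = -2
  -3*X*Y*Z ↦ -3·1·1·0 = 0
  2*X*Z**2 ↦ 2·1·1·0 = 0
  Y**3 ↦ 1·1·1·1 = 1
  -2*Y*Z**2 ↦ -2·1·1·0 = 0
  2*Z**3 ↦ 2·1·1·0 = 0
Sum: F(1, 1, 0) = (-1) + (0) + (-2) + (0) + (0) + (1) + (0) + (0) = -2.
Reducing mod 7: -2 ≡ 5 (mod 7).
Since F(a, b, c) ≡ 5 ≠ 0 (mod 7), P does NOT lie on the curve.


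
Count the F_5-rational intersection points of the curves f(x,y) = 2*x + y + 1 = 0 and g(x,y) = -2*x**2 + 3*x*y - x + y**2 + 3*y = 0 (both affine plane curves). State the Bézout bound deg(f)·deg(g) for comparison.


Common zeros: {(2, 0), (4, 1)}; count = 2; Bézout bound = 2.

deg(f) = 1, deg(g) = 2, so Bézout bound = 2.
Scan x ∈ F_5. For each x, list the y ∈ F_5 with f(x, y) ≡ 0 and those with g(x, y) ≡ 0 (mod 5); the common zeros in that column are the intersection.
  x = 0: f ≡ 0 at y ∈ {4}; g ≡ 0 at y ∈ {0, 2}; common: ∅.
  x = 1: f ≡ 0 at y ∈ {2}; g ≡ 0 at y ∈ ∅; common: ∅.
  x = 2: f ≡ 0 at y ∈ {0}; g ≡ 0 at y ∈ {0, 1}; common: {0}.
  x = 3: f ≡ 0 at y ∈ {3}; g ≡ 0 at y ∈ ∅; common: ∅.
  x = 4: f ≡ 0 at y ∈ {1}; g ≡ 0 at y ∈ {1, 4}; common: {1}.
Collecting: common zeros = {(2, 0), (4, 1)}, so the count is 2.
Comparison with the Bézout bound: 2 ≤ 2 = deg(f)·deg(g), as expected for curves with no common component (the bound is attained).


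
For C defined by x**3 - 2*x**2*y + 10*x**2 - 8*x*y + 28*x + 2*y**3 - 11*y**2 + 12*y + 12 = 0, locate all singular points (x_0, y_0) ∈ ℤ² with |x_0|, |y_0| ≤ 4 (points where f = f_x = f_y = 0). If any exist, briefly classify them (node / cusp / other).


Singular points: {(-2, 2)}; classification: cusp.

Compute partial derivatives:
  f_x = 3*x**2 - 4*x*y + 20*x - 8*y + 28.
  f_y = -2*x**2 - 8*x + 6*y**2 - 22*y + 12.
Scan x_0 ∈ {−4, ..., 4}. For each x_0, f_y(x_0, y) is a polynomial in y; find its integer roots y ∈ {−4, ..., 4}, then test f_x and f at those candidates.
  x = -4: f_y(-4, y) = 6*y**2 - 22*y + 12; vanishes at y ∈ {3}. (-4, 3): f_x = 20 ≠ 0.
  x = -3: f_y(-3, y) = 6*y**2 - 22*y + 18; no integer root y with |y| ≤ 4.
  x = -2: f_y(-2, y) = 6*y**2 - 22*y + 20; vanishes at y ∈ {2}. (-2, 2): f_x = 0, f = 0 — SINGULAR.
  x = -1: f_y(-1, y) = 6*y**2 - 22*y + 18; no integer root y with |y| ≤ 4.
  x = 0: f_y(0, y) = 6*y**2 - 22*y + 12; vanishes at y ∈ {3}. (0, 3): f_x = 4 ≠ 0.
  x = 1: f_y(1, y) = 6*y**2 - 22*y + 2; no integer root y with |y| ≤ 4.
  x = 2: f_y(2, y) = 6*y**2 - 22*y - 12; no integer root y with |y| ≤ 4.
  x = 3: f_y(3, y) = 6*y**2 - 22*y - 30; no integer root y with |y| ≤ 4.
  x = 4: f_y(4, y) = 6*y**2 - 22*y - 52; no integer root y with |y| ≤ 4.
Only singular point on the grid: (-2, 2).
Classify: substitute x = -2 + u, y = 2 + v and expand: f = u**3 - 2*u**2*v + 2*v**3 + v**2.
No constant or linear terms (consistent with a singular point). Quadratic part: v**2. Cubic part: u**3 - 2*u**2*v + 2*v**3.
The quadratic part v**2 is a perfect square, so there is a single (double) tangent line v = 0, i.e. y = 2. Restricting the cubic part to that line (v = 0) leaves u**3 ≠ 0, so f is not divisible by v and the branch is v² ≈ -u**3 to lowest order — this is a cusp.
Classification: cusp.


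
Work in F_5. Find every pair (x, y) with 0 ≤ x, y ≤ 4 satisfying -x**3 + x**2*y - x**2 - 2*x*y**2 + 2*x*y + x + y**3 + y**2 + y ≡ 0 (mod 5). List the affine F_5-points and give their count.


Affine F_5-points: {(0, 0), (2, 0), (3, 4)}; count = 3.

For each of the 25 pairs (x, y) ∈ F_5², evaluate f(x, y) mod 5. Record the zeros.
  x = 0: [0↦0, 1↦3, 2↦4, 3↦4, 4↦4]  zeros at y ∈ {0}
  x = 1: [0↦4, 1↦3, 2↦1, 3↦4, 4↦3]  zeros at y ∈ ∅
  x = 2: [0↦0, 1↦2, 2↦4, 3↦2, 4↦2]  zeros at y ∈ {0}
  x = 3: [0↦2, 1↦4, 2↦2, 3↦2, 4↦0]  zeros at y ∈ {4}
  x = 4: [0↦4, 1↦3, 2↦4, 3↦3, 4↦1]  zeros at y ∈ ∅
Collecting zeros: affine points = {(0, 0), (2, 0), (3, 4)}.
Total count |C(F_5)_aff| = 3.


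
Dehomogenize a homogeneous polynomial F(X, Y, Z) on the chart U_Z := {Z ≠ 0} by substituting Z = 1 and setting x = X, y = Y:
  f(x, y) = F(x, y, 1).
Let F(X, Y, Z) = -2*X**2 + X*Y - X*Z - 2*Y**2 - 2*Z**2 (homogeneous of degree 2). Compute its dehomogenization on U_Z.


f(x, y) = -2*x**2 + x*y - x - 2*y**2 - 2

On U_Z we set Z = 1. Each monomial c·X^i·Y^j·Z^k in F becomes c·x^i·y^j·1^k = c·x^i·y^j.
Substituting Z = 1: F(X, Y, 1) = -2*x**2 + x*y - x - 2*y**2 - 2.
Note: deg(f) ≤ deg(F) = 2; strict inequality happens when F is divisible by Z (lost terms).


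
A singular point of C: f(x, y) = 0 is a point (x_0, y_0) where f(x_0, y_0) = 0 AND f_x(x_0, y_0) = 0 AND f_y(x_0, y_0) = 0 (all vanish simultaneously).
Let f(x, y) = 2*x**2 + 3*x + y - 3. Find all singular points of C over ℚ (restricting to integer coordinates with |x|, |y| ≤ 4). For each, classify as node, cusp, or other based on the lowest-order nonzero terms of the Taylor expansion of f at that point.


No singular points in the scanned grid; C is smooth there.

Compute partial derivatives:
  f_x = 4*x + 3.
  f_y = 1.
f_y = 1 is a nonzero constant, so f_y never vanishes: no point (x, y) can satisfy f = f_x = f_y = 0. In particular no (x, y) ∈ {−4, ..., 4}² is singular; the curve is smooth.


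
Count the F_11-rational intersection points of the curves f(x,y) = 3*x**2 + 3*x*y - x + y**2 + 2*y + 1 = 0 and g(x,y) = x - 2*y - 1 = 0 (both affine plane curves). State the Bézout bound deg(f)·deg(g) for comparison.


Common zeros: ∅; count = 0; Bézout bound = 2.

deg(f) = 2, deg(g) = 1, so Bézout bound = 2.
Scan x ∈ F_11. For each x, list the y ∈ F_11 with f(x, y) ≡ 0 and those with g(x, y) ≡ 0 (mod 11); the common zeros in that column are the intersection.
  x = 0: f ≡ 0 at y ∈ {10}; g ≡ 0 at y ∈ {5}; common: ∅.
  x = 1: f ≡ 0 at y ∈ ∅; g ≡ 0 at y ∈ {0}; common: ∅.
  x = 2: f ≡ 0 at y ∈ {0, 3}; g ≡ 0 at y ∈ {6}; common: ∅.
  x = 3: f ≡ 0 at y ∈ ∅; g ≡ 0 at y ∈ {1}; common: ∅.
  x = 4: f ≡ 0 at y ∈ {2, 6}; g ≡ 0 at y ∈ {7}; common: ∅.
  x = 5: f ≡ 0 at y ∈ {6, 10}; g ≡ 0 at y ∈ {2}; common: ∅.
  x = 6: f ≡ 0 at y ∈ ∅; g ≡ 0 at y ∈ {8}; common: ∅.
  x = 7: f ≡ 0 at y ∈ {1, 9}; g ≡ 0 at y ∈ {3}; common: ∅.
  x = 8: f ≡ 0 at y ∈ ∅; g ≡ 0 at y ∈ {9}; common: ∅.
  x = 9: f ≡ 0 at y ∈ {2}; g ≡ 0 at y ∈ {4}; common: ∅.
  x = 10: f ≡ 0 at y ∈ {3, 9}; g ≡ 0 at y ∈ {10}; common: ∅.
Collecting: common zeros = ∅, so the count is 0.
Comparison with the Bézout bound: 0 ≤ 2 = deg(f)·deg(g), as expected for curves with no common component (the affine F_11-count falls short of the bound because intersections may lie at infinity, over extension fields, or carry multiplicity).


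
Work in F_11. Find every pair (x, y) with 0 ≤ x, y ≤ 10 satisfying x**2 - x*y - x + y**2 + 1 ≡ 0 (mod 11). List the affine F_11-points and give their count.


Affine F_11-points: {(2, 4), (2, 9), (3, 4), (3, 10), (6, 3), (7, 2), (7, 5), (8, 9), (8, 10), (9, 3), (9, 6), (10, 5)}; count = 12.

For each of the 121 pairs (x, y) ∈ F_11², evaluate f(x, y) mod 11. Record the zeros.
  x = 0: [0↦1, 1↦2, 2↦5, 3↦10, 4↦6, 5↦4, 6↦4, 7↦6, 8↦10, 9↦5, 10↦2]  zeros at y ∈ ∅
  x = 1: [0↦1, 1↦1, 2↦3, 3↦7, 4↦2, 5↦10, 6↦9, 7↦10, 8↦2, 9↦7, 10↦3]  zeros at y ∈ ∅
  x = 2: [0↦3, 1↦2, 2↦3, 3↦6, 4↦0, 5↦7, 6↦5, 7↦5, 8↦7, 9↦0, 10↦6]  zeros at y ∈ {4, 9}
  x = 3: [0↦7, 1↦5, 2↦5, 3↦7, 4↦0, 5↦6, 6↦3, 7↦2, 8↦3, 9↦6, 10↦0]  zeros at y ∈ {4, 10}
  x = 4: [0↦2, 1↦10, 2↦9, 3↦10, 4↦2, 5↦7, 6↦3, 7↦1, 8↦1, 9↦3, 10↦7]  zeros at y ∈ ∅
  x = 5: [0↦10, 1↦6, 2↦4, 3↦4, 4↦6, 5↦10, 6↦5, 7↦2, 8↦1, 9↦2, 10↦5]  zeros at y ∈ ∅
  x = 6: [0↦9, 1↦4, 2↦1, 3↦0, 4↦1, 5↦4, 6↦9, 7↦5, 8↦3, 9↦3, 10↦5]  zeros at y ∈ {3}
  x = 7: [0↦10, 1↦4, 2↦0, 3↦9, 4↦9, 5↦0, 6↦4, 7↦10, 8↦7, 9↦6, 10↦7]  zeros at y ∈ {2, 5}
  x = 8: [0↦2, 1↦6, 2↦1, 3↦9, 4↦8, 5↦9, 6↦1, 7↦6, 8↦2, 9↦0, 10↦0]  zeros at y ∈ {9, 10}
  x = 9: [0↦7, 1↦10, 2↦4, 3↦0, 4↦9, 5↦9, 6↦0, 7↦4, 8↦10, 9↦7, 10↦6]  zeros at y ∈ {3, 6}
  x = 10: [0↦3, 1↦5, 2↦9, 3↦4, 4↦1, 5↦0, 6↦1, 7↦4, 8↦9, 9↦5, 10↦3]  zeros at y ∈ {5}
Collecting zeros: affine points = {(2, 4), (2, 9), (3, 4), (3, 10), (6, 3), (7, 2), (7, 5), (8, 9), (8, 10), (9, 3), (9, 6), (10, 5)}.
Total count |C(F_11)_aff| = 12.


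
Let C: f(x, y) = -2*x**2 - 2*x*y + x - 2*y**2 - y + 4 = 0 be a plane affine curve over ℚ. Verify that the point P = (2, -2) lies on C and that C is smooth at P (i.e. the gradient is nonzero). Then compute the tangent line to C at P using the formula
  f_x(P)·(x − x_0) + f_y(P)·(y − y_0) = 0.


Tangent line at P: -3*x + 3*y + 12 = 0.

Step 1: f(2, -2) = 0, so P lies on C.
Step 2: partial derivatives
  f_x(x, y) = -4*x - 2*y + 1, f_y(x, y) = -2*x - 4*y - 1.
  f_x(P) = -3, f_y(P) = 3 (gradient nonzero, so P is smooth).
Step 3: tangent line at P: -3·(x − 2) + 3·(y − -2) = 0.
Expanding: -3*x + 3*y + 12 = 0.


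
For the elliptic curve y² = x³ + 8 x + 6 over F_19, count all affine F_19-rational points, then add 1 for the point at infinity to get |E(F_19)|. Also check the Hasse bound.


Affine points = {(0, 5), (0, 14), (2, 7), (2, 12), (3, 0), (4, 8), (4, 11), (5, 0), (6, 2), (6, 17), (7, 5), (7, 14), (9, 3), (9, 16), (11, 0), (12, 5), (12, 14), (15, 9), (15, 10), (17, 1), (17, 18), (18, 4), (18, 15)}; affine count = 23; |E(F_19)| = 24.

Discriminant check: Δ ∝ 4a³ + 27b² = 4·8³ + 27·6² = 4·512 + 27·36 ≡ 18 (mod 19). Nonzero ⇒ E is nonsingular.
For each x ∈ F_19, compute rhs = x³ + 8·x + 6 mod 19, then count y ∈ F_19 with y² ≡ rhs.
  x = 0: rhs = 6, matching y values: 5, 14 (2 points).
  x = 1: rhs = 15, matching y values: none (0 points).
  x = 2: rhs = 11, matching y values: 7, 12 (2 points).
  x = 3: rhs = 0, matching y values: 0 (1 points).
  x = 4: rhs = 7, matching y values: 8, 11 (2 points).
  x = 5: rhs = 0, matching y values: 0 (1 points).
  x = 6: rhs = 4, matching y values: 2, 17 (2 points).
  x = 7: rhs = 6, matching y values: 5, 14 (2 points).
  x = 8: rhs = 12, matching y values: none (0 points).
  x = 9: rhs = 9, matching y values: 3, 16 (2 points).
  x = 10: rhs = 3, matching y values: none (0 points).
  x = 11: rhs = 0, matching y values: 0 (1 points).
  x = 12: rhs = 6, matching y values: 5, 14 (2 points).
  x = 13: rhs = 8, matching y values: none (0 points).
  x = 14: rhs = 12, matching y values: none (0 points).
  x = 15: rhs = 5, matching y values: 9, 10 (2 points).
  x = 16: rhs = 12, matching y values: none (0 points).
  x = 17: rhs = 1, matching y values: 1, 18 (2 points).
  x = 18: rhs = 16, matching y values: 4, 15 (2 points).
Total affine count: 23.
Full point count |E(F_19)| = 23 + 1 = 24.
Hasse bound: |24 − (19+1)| = |4| = 4 ≤ 2√19 ≈ 8.7178 ✓.


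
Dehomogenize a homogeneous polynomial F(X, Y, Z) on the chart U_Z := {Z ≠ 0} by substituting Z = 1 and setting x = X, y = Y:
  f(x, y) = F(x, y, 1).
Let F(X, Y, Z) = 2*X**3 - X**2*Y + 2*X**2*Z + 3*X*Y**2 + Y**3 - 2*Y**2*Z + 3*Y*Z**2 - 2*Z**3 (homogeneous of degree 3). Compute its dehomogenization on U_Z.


f(x, y) = 2*x**3 - x**2*y + 2*x**2 + 3*x*y**2 + y**3 - 2*y**2 + 3*y - 2

On U_Z we set Z = 1. Each monomial c·X^i·Y^j·Z^k in F becomes c·x^i·y^j·1^k = c·x^i·y^j.
Substituting Z = 1: F(X, Y, 1) = 2*x**3 - x**2*y + 2*x**2 + 3*x*y**2 + y**3 - 2*y**2 + 3*y - 2.
Note: deg(f) ≤ deg(F) = 3; strict inequality happens when F is divisible by Z (lost terms).


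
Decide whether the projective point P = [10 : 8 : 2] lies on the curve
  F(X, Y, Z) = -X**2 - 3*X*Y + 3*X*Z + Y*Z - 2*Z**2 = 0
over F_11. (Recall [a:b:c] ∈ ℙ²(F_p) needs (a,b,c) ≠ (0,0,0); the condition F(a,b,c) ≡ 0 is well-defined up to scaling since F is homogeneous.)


F(10,8,2) ≡ 3 (mod 11); P is NOT on the curve.

Evaluate F(10, 8, 2) term-by-term (mod 11).
  -X**2 ↦ -1·100·1·1 = -100
  -3*X*Y ↦ -3·10·8·1 = -240
  3*X*Z ↦ 3·10·1·2 = 60
  Y*Z ↦ 1·1·8·2 = 16
  -2*Z**2 ↦ -2·1·1·4 = -8
Sum: F(10, 8, 2) = (-100) + (-240) + (60) + (16) + (-8) = -272.
Reducing mod 11: -272 ≡ 3 (mod 11).
Since F(a, b, c) ≡ 3 ≠ 0 (mod 11), P does NOT lie on the curve.


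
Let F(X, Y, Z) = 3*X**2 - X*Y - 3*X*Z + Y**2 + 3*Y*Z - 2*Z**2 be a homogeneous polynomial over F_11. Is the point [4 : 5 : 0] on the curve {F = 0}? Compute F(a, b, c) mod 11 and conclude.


F(4,5,0) ≡ 9 (mod 11); P is NOT on the curve.

Evaluate F(4, 5, 0) term-by-term (mod 11).
  3*X**2 ↦ 3·16·1·1 = 48
  -X*Y ↦ -1·4·5·1 = -20
  -3*X*Z ↦ -3·4·1·0 = 0
  Y**2 ↦ 1·1·25·1 = 25
  3*Y*Z ↦ 3·1·5·0 = 0
  -2*Z**2 ↦ -2·1·1·0 = 0
Sum: F(4, 5, 0) = (48) + (-20) + (0) + (25) + (0) + (0) = 53.
Reducing mod 11: 53 ≡ 9 (mod 11).
Since F(a, b, c) ≡ 9 ≠ 0 (mod 11), P does NOT lie on the curve.


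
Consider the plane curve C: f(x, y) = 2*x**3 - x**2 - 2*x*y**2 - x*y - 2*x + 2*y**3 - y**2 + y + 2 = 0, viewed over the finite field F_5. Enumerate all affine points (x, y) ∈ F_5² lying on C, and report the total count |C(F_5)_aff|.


Affine F_5-points: {(0, 3), (1, 1), (1, 2), (2, 0), (3, 2), (4, 2), (4, 3)}; count = 7.

For each of the 25 pairs (x, y) ∈ F_5², evaluate f(x, y) mod 5. Record the zeros.
  x = 0: [0↦2, 1↦4, 2↦1, 3↦0, 4↦3]  zeros at y ∈ {3}
  x = 1: [0↦1, 1↦0, 2↦0, 3↦3, 4↦1]  zeros at y ∈ {1, 2}
  x = 2: [0↦0, 1↦1, 2↦4, 3↦1, 4↦4]  zeros at y ∈ {0}
  x = 3: [0↦1, 1↦4, 2↦0, 3↦1, 4↦4]  zeros at y ∈ {2}
  x = 4: [0↦1, 1↦1, 2↦0, 3↦0, 4↦3]  zeros at y ∈ {2, 3}
Collecting zeros: affine points = {(0, 3), (1, 1), (1, 2), (2, 0), (3, 2), (4, 2), (4, 3)}.
Total count |C(F_5)_aff| = 7.


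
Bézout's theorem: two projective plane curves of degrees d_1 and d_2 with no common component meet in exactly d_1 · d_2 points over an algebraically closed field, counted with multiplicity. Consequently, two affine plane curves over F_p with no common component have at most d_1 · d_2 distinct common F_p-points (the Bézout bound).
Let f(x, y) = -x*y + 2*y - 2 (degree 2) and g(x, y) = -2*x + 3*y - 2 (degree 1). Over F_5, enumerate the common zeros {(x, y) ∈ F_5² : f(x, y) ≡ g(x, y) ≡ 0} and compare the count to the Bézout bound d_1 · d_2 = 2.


Common zeros: ∅; count = 0; Bézout bound = 2.

deg(f) = 2, deg(g) = 1, so Bézout bound = 2.
Scan x ∈ F_5. For each x, list the y ∈ F_5 with f(x, y) ≡ 0 and those with g(x, y) ≡ 0 (mod 5); the common zeros in that column are the intersection.
  x = 0: f ≡ 0 at y ∈ {1}; g ≡ 0 at y ∈ {4}; common: ∅.
  x = 1: f ≡ 0 at y ∈ {2}; g ≡ 0 at y ∈ {3}; common: ∅.
  x = 2: f ≡ 0 at y ∈ ∅; g ≡ 0 at y ∈ {2}; common: ∅.
  x = 3: f ≡ 0 at y ∈ {3}; g ≡ 0 at y ∈ {1}; common: ∅.
  x = 4: f ≡ 0 at y ∈ {4}; g ≡ 0 at y ∈ {0}; common: ∅.
Collecting: common zeros = ∅, so the count is 0.
Comparison with the Bézout bound: 0 ≤ 2 = deg(f)·deg(g), as expected for curves with no common component (the affine F_5-count falls short of the bound because intersections may lie at infinity, over extension fields, or carry multiplicity).


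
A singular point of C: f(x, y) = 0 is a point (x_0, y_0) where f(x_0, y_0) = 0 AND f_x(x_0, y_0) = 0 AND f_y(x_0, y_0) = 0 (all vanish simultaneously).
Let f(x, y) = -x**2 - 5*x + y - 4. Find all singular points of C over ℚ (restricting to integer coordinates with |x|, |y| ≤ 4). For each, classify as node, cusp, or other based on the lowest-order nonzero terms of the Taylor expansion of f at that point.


No singular points in the scanned grid; C is smooth there.

Compute partial derivatives:
  f_x = -2*x - 5.
  f_y = 1.
f_y = 1 is a nonzero constant, so f_y never vanishes: no point (x, y) can satisfy f = f_x = f_y = 0. In particular no (x, y) ∈ {−4, ..., 4}² is singular; the curve is smooth.


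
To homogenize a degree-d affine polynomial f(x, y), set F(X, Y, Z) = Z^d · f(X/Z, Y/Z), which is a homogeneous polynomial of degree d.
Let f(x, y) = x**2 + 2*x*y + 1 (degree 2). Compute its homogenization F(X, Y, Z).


F(X, Y, Z) = X**2 + 2*X*Y + Z**2

deg(f) = 2.
Substitute x = X/Z, y = Y/Z into f, then multiply by Z^2.
  monomial 1·x^2·y^0 ↦ 1·X^2·Y^0·Z^0.
  monomial 2·x^1·y^1 ↦ 2·X^1·Y^1·Z^0.
  monomial 1·x^0·y^0 ↦ 1·X^0·Y^0·Z^2.
Collecting: F(X, Y, Z) = X**2 + 2*X*Y + Z**2.


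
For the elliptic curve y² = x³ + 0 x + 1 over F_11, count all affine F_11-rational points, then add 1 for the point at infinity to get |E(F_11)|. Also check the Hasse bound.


Affine points = {(0, 1), (0, 10), (2, 3), (2, 8), (5, 4), (5, 7), (7, 5), (7, 6), (9, 2), (9, 9), (10, 0)}; affine count = 11; |E(F_11)| = 12.

Discriminant check: Δ ∝ 4a³ + 27b² = 4·0³ + 27·1² = 4·0 + 27·1 ≡ 5 (mod 11). Nonzero ⇒ E is nonsingular.
For each x ∈ F_11, compute rhs = x³ + 0·x + 1 mod 11, then count y ∈ F_11 with y² ≡ rhs.
  x = 0: rhs = 1, matching y values: 1, 10 (2 points).
  x = 1: rhs = 2, matching y values: none (0 points).
  x = 2: rhs = 9, matching y values: 3, 8 (2 points).
  x = 3: rhs = 6, matching y values: none (0 points).
  x = 4: rhs = 10, matching y values: none (0 points).
  x = 5: rhs = 5, matching y values: 4, 7 (2 points).
  x = 6: rhs = 8, matching y values: none (0 points).
  x = 7: rhs = 3, matching y values: 5, 6 (2 points).
  x = 8: rhs = 7, matching y values: none (0 points).
  x = 9: rhs = 4, matching y values: 2, 9 (2 points).
  x = 10: rhs = 0, matching y values: 0 (1 points).
Total affine count: 11.
Full point count |E(F_11)| = 11 + 1 = 12.
Hasse bound: |12 − (11+1)| = |0| = 0 ≤ 2√11 ≈ 6.6332 ✓.


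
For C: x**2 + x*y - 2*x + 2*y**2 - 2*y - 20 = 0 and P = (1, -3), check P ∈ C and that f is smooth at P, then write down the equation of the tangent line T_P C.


Tangent line at P: -3*x - 13*y - 36 = 0.

Step 1: f(1, -3) = 0, so P lies on C.
Step 2: partial derivatives
  f_x(x, y) = 2*x + y - 2, f_y(x, y) = x + 4*y - 2.
  f_x(P) = -3, f_y(P) = -13 (gradient nonzero, so P is smooth).
Step 3: tangent line at P: -3·(x − 1) + -13·(y − -3) = 0.
Expanding: -3*x - 13*y - 36 = 0.


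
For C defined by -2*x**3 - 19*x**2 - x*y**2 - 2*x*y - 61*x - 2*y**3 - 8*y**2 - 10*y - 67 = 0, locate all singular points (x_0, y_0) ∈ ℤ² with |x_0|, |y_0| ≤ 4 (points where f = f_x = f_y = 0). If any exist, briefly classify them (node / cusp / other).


Singular points: {(-3, -1)}; classification: node.

Compute partial derivatives:
  f_x = -6*x**2 - 38*x - y**2 - 2*y - 61.
  f_y = -2*x*y - 2*x - 6*y**2 - 16*y - 10.
Scan x_0 ∈ {−4, ..., 4}. For each x_0, f_y(x_0, y) is a polynomial in y; find its integer roots y ∈ {−4, ..., 4}, then test f_x and f at those candidates.
  x = -4: f_y(-4, y) = -6*y**2 - 8*y - 2; vanishes at y ∈ {-1}. (-4, -1): f_x = -4 ≠ 0.
  x = -3: f_y(-3, y) = -6*y**2 - 10*y - 4; vanishes at y ∈ {-1}. (-3, -1): f_x = 0, f = 0 — SINGULAR.
  x = -2: f_y(-2, y) = -6*y**2 - 12*y - 6; vanishes at y ∈ {-1}. (-2, -1): f_x = -8 ≠ 0.
  x = -1: f_y(-1, y) = -6*y**2 - 14*y - 8; vanishes at y ∈ {-1}. (-1, -1): f_x = -28 ≠ 0.
  x = 0: f_y(0, y) = -6*y**2 - 16*y - 10; vanishes at y ∈ {-1}. (0, -1): f_x = -60 ≠ 0.
  x = 1: f_y(1, y) = -6*y**2 - 18*y - 12; vanishes at y ∈ {-2, -1}. (1, -2): f_x = -105 ≠ 0; (1, -1): f_x = -104 ≠ 0.
  x = 2: f_y(2, y) = -6*y**2 - 20*y - 14; vanishes at y ∈ {-1}. (2, -1): f_x = -160 ≠ 0.
  x = 3: f_y(3, y) = -6*y**2 - 22*y - 16; vanishes at y ∈ {-1}. (3, -1): f_x = -228 ≠ 0.
  x = 4: f_y(4, y) = -6*y**2 - 24*y - 18; vanishes at y ∈ {-3, -1}. (4, -3): f_x = -312 ≠ 0; (4, -1): f_x = -308 ≠ 0.
Only singular point on the grid: (-3, -1).
Classify: substitute x = -3 + u, y = -1 + v and expand: f = -2*u**3 - u**2 - u*v**2 - 2*v**3 + v**2.
No constant or linear terms (consistent with a singular point). Quadratic part: -u**2 + v**2. Cubic part: -2*u**3 - u*v**2 - 2*v**3.
The quadratic part v**2 - u**2 = (v − u)(v + u) splits into two distinct linear factors, so there are two distinct tangent lines y − -1 = ±(x − -3) — this is a node (ordinary double point).
Classification: node.


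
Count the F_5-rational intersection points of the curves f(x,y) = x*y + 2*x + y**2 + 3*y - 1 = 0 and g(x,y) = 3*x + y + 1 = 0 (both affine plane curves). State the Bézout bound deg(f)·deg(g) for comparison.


Common zeros: {(3, 0), (4, 2)}; count = 2; Bézout bound = 2.

deg(f) = 2, deg(g) = 1, so Bézout bound = 2.
Scan x ∈ F_5. For each x, list the y ∈ F_5 with f(x, y) ≡ 0 and those with g(x, y) ≡ 0 (mod 5); the common zeros in that column are the intersection.
  x = 0: f ≡ 0 at y ∈ ∅; g ≡ 0 at y ∈ {4}; common: ∅.
  x = 1: f ≡ 0 at y ∈ ∅; g ≡ 0 at y ∈ {1}; common: ∅.
  x = 2: f ≡ 0 at y ∈ ∅; g ≡ 0 at y ∈ {3}; common: ∅.
  x = 3: f ≡ 0 at y ∈ {0, 4}; g ≡ 0 at y ∈ {0}; common: {0}.
  x = 4: f ≡ 0 at y ∈ {1, 2}; g ≡ 0 at y ∈ {2}; common: {2}.
Collecting: common zeros = {(3, 0), (4, 2)}, so the count is 2.
Comparison with the Bézout bound: 2 ≤ 2 = deg(f)·deg(g), as expected for curves with no common component (the bound is attained).


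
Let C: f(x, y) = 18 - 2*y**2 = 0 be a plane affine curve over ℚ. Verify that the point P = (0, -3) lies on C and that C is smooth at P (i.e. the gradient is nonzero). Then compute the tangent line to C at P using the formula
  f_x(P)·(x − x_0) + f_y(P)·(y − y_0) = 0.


Tangent line at P: 12*y + 36 = 0.

Step 1: f(0, -3) = 0, so P lies on C.
Step 2: partial derivatives
  f_x(x, y) = 0, f_y(x, y) = -4*y.
  f_x(P) = 0, f_y(P) = 12 (gradient nonzero, so P is smooth).
Step 3: tangent line at P: 0·(x − 0) + 12·(y − -3) = 0.
Expanding: 12*y + 36 = 0.


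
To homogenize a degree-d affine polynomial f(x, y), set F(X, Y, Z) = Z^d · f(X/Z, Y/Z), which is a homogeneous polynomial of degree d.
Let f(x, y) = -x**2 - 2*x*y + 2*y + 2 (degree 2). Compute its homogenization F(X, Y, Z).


F(X, Y, Z) = -X**2 - 2*X*Y + 2*Y*Z + 2*Z**2

deg(f) = 2.
Substitute x = X/Z, y = Y/Z into f, then multiply by Z^2.
  monomial -1·x^2·y^0 ↦ -1·X^2·Y^0·Z^0.
  monomial -2·x^1·y^1 ↦ -2·X^1·Y^1·Z^0.
  monomial 2·x^0·y^1 ↦ 2·X^0·Y^1·Z^1.
  monomial 2·x^0·y^0 ↦ 2·X^0·Y^0·Z^2.
Collecting: F(X, Y, Z) = -X**2 - 2*X*Y + 2*Y*Z + 2*Z**2.


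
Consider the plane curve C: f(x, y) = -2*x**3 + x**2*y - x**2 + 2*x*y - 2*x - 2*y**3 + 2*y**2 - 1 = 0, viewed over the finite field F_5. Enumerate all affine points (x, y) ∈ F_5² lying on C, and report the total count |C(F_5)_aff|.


Affine F_5-points: {(1, 4), (2, 0), (3, 0), (3, 1)}; count = 4.

For each of the 25 pairs (x, y) ∈ F_5², evaluate f(x, y) mod 5. Record the zeros.
  x = 0: [0↦4, 1↦4, 2↦1, 3↦3, 4↦3]  zeros at y ∈ ∅
  x = 1: [0↦4, 1↦2, 2↦2, 3↦2, 4↦0]  zeros at y ∈ {4}
  x = 2: [0↦0, 1↦3, 2↦3, 3↦3, 4↦1]  zeros at y ∈ {0}
  x = 3: [0↦0, 1↦0, 2↦2, 3↦4, 4↦4]  zeros at y ∈ {0, 1}
  x = 4: [0↦2, 1↦1, 2↦2, 3↦3, 4↦2]  zeros at y ∈ ∅
Collecting zeros: affine points = {(1, 4), (2, 0), (3, 0), (3, 1)}.
Total count |C(F_5)_aff| = 4.


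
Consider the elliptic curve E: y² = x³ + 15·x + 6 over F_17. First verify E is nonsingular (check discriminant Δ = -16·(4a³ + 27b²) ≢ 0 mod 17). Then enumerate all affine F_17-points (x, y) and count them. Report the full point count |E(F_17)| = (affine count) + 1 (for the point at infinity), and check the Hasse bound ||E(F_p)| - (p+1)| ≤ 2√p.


Affine points = {(5, 6), (5, 11), (8, 3), (8, 14), (10, 0), (13, 1), (13, 16), (14, 6), (14, 11), (15, 6), (15, 11)}; affine count = 11; |E(F_17)| = 12.

Discriminant check: Δ ∝ 4a³ + 27b² = 4·15³ + 27·6² = 4·3375 + 27·36 ≡ 5 (mod 17). Nonzero ⇒ E is nonsingular.
For each x ∈ F_17, compute rhs = x³ + 15·x + 6 mod 17, then count y ∈ F_17 with y² ≡ rhs.
  x = 0: rhs = 6, matching y values: none (0 points).
  x = 1: rhs = 5, matching y values: none (0 points).
  x = 2: rhs = 10, matching y values: none (0 points).
  x = 3: rhs = 10, matching y values: none (0 points).
  x = 4: rhs = 11, matching y values: none (0 points).
  x = 5: rhs = 2, matching y values: 6, 11 (2 points).
  x = 6: rhs = 6, matching y values: none (0 points).
  x = 7: rhs = 12, matching y values: none (0 points).
  x = 8: rhs = 9, matching y values: 3, 14 (2 points).
  x = 9: rhs = 3, matching y values: none (0 points).
  x = 10: rhs = 0, matching y values: 0 (1 points).
  x = 11: rhs = 6, matching y values: none (0 points).
  x = 12: rhs = 10, matching y values: none (0 points).
  x = 13: rhs = 1, matching y values: 1, 16 (2 points).
  x = 14: rhs = 2, matching y values: 6, 11 (2 points).
  x = 15: rhs = 2, matching y values: 6, 11 (2 points).
  x = 16: rhs = 7, matching y values: none (0 points).
Total affine count: 11.
Full point count |E(F_17)| = 11 + 1 = 12.
Hasse bound: |12 − (17+1)| = |-6| = 6 ≤ 2√17 ≈ 8.2462 ✓.


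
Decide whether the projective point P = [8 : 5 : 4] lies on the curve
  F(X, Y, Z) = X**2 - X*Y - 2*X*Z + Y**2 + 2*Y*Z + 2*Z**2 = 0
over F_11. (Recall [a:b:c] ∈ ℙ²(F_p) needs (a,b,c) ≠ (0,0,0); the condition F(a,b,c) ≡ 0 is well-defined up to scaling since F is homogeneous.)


F(8,5,4) ≡ 2 (mod 11); P is NOT on the curve.

Evaluate F(8, 5, 4) term-by-term (mod 11).
  X**2 ↦ 1·64·1·1 = 64
  -X*Y ↦ -1·8·5·1 = -40
  -2*X*Z ↦ -2·8·1·4 = -64
  Y**2 ↦ 1·1·25·1 = 25
  2*Y*Z ↦ 2·1·5·4 = 40
  2*Z**2 ↦ 2·1·1·16 = 32
Sum: F(8, 5, 4) = (64) + (-40) + (-64) + (25) + (40) + (32) = 57.
Reducing mod 11: 57 ≡ 2 (mod 11).
Since F(a, b, c) ≡ 2 ≠ 0 (mod 11), P does NOT lie on the curve.


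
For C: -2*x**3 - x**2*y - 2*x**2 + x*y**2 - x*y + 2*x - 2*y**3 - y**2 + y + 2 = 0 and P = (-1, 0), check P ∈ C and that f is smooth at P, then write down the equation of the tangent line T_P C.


Tangent line at P: y = 0.

Step 1: f(-1, 0) = 0, so P lies on C.
Step 2: partial derivatives
  f_x(x, y) = -6*x**2 - 2*x*y - 4*x + y**2 - y + 2, f_y(x, y) = -x**2 + 2*x*y - x - 6*y**2 - 2*y + 1.
  f_x(P) = 0, f_y(P) = 1 (gradient nonzero, so P is smooth).
Step 3: tangent line at P: 0·(x − -1) + 1·(y − 0) = 0.
Expanding: y = 0.


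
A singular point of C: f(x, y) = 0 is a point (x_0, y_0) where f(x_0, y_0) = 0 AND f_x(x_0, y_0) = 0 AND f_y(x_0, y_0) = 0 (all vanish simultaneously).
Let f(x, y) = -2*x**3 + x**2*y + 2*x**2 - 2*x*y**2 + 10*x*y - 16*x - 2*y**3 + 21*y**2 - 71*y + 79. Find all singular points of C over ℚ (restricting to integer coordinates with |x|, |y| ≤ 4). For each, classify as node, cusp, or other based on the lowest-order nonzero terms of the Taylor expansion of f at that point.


Singular points: {(1, 3)}; classification: node.

Compute partial derivatives:
  f_x = -6*x**2 + 2*x*y + 4*x - 2*y**2 + 10*y - 16.
  f_y = x**2 - 4*x*y + 10*x - 6*y**2 + 42*y - 71.
Scan x_0 ∈ {−4, ..., 4}. For each x_0, f_y(x_0, y) is a polynomial in y; find its integer roots y ∈ {−4, ..., 4}, then test f_x and f at those candidates.
  x = -4: f_y(-4, y) = -6*y**2 + 58*y - 95; no integer root y with |y| ≤ 4.
  x = -3: f_y(-3, y) = -6*y**2 + 54*y - 92; no integer root y with |y| ≤ 4.
  x = -2: f_y(-2, y) = -6*y**2 + 50*y - 87; no integer root y with |y| ≤ 4.
  x = -1: f_y(-1, y) = -6*y**2 + 46*y - 80; no integer root y with |y| ≤ 4.
  x = 0: f_y(0, y) = -6*y**2 + 42*y - 71; no integer root y with |y| ≤ 4.
  x = 1: f_y(1, y) = -6*y**2 + 38*y - 60; vanishes at y ∈ {3}. (1, 3): f_x = 0, f = 0 — SINGULAR.
  x = 2: f_y(2, y) = -6*y**2 + 34*y - 47; no integer root y with |y| ≤ 4.
  x = 3: f_y(3, y) = -6*y**2 + 30*y - 32; no integer root y with |y| ≤ 4.
  x = 4: f_y(4, y) = -6*y**2 + 26*y - 15; no integer root y with |y| ≤ 4.
Only singular point on the grid: (1, 3).
Classify: substitute x = 1 + u, y = 3 + v and expand: f = -2*u**3 + u**2*v - u**2 - 2*u*v**2 - 2*v**3 + v**2.
No constant or linear terms (consistent with a singular point). Quadratic part: -u**2 + v**2. Cubic part: -2*u**3 + u**2*v - 2*u*v**2 - 2*v**3.
The quadratic part v**2 - u**2 = (v − u)(v + u) splits into two distinct linear factors, so there are two distinct tangent lines y − 3 = ±(x − 1) — this is a node (ordinary double point).
Classification: node.


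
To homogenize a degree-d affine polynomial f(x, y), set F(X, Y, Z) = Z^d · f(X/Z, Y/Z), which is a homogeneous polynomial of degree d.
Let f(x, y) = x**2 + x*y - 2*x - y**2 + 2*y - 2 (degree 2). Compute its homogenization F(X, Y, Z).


F(X, Y, Z) = X**2 + X*Y - 2*X*Z - Y**2 + 2*Y*Z - 2*Z**2

deg(f) = 2.
Substitute x = X/Z, y = Y/Z into f, then multiply by Z^2.
  monomial 1·x^2·y^0 ↦ 1·X^2·Y^0·Z^0.
  monomial 1·x^1·y^1 ↦ 1·X^1·Y^1·Z^0.
  monomial -2·x^1·y^0 ↦ -2·X^1·Y^0·Z^1.
  monomial -1·x^0·y^2 ↦ -1·X^0·Y^2·Z^0.
  monomial 2·x^0·y^1 ↦ 2·X^0·Y^1·Z^1.
  monomial -2·x^0·y^0 ↦ -2·X^0·Y^0·Z^2.
Collecting: F(X, Y, Z) = X**2 + X*Y - 2*X*Z - Y**2 + 2*Y*Z - 2*Z**2.


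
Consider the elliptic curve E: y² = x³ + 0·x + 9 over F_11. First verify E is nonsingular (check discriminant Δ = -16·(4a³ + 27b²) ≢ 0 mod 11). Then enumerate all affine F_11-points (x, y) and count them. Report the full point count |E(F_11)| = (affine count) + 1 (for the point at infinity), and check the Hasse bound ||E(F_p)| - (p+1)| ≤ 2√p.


Affine points = {(0, 3), (0, 8), (3, 5), (3, 6), (6, 4), (6, 7), (7, 0), (8, 2), (8, 9), (9, 1), (9, 10)}; affine count = 11; |E(F_11)| = 12.

Discriminant check: Δ ∝ 4a³ + 27b² = 4·0³ + 27·9² = 4·0 + 27·81 ≡ 9 (mod 11). Nonzero ⇒ E is nonsingular.
For each x ∈ F_11, compute rhs = x³ + 0·x + 9 mod 11, then count y ∈ F_11 with y² ≡ rhs.
  x = 0: rhs = 9, matching y values: 3, 8 (2 points).
  x = 1: rhs = 10, matching y values: none (0 points).
  x = 2: rhs = 6, matching y values: none (0 points).
  x = 3: rhs = 3, matching y values: 5, 6 (2 points).
  x = 4: rhs = 7, matching y values: none (0 points).
  x = 5: rhs = 2, matching y values: none (0 points).
  x = 6: rhs = 5, matching y values: 4, 7 (2 points).
  x = 7: rhs = 0, matching y values: 0 (1 points).
  x = 8: rhs = 4, matching y values: 2, 9 (2 points).
  x = 9: rhs = 1, matching y values: 1, 10 (2 points).
  x = 10: rhs = 8, matching y values: none (0 points).
Total affine count: 11.
Full point count |E(F_11)| = 11 + 1 = 12.
Hasse bound: |12 − (11+1)| = |0| = 0 ≤ 2√11 ≈ 6.6332 ✓.
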